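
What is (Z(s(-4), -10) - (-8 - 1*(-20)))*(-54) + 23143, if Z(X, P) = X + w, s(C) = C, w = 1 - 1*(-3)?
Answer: 23791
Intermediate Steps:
w = 4 (w = 1 + 3 = 4)
Z(X, P) = 4 + X (Z(X, P) = X + 4 = 4 + X)
(Z(s(-4), -10) - (-8 - 1*(-20)))*(-54) + 23143 = ((4 - 4) - (-8 - 1*(-20)))*(-54) + 23143 = (0 - (-8 + 20))*(-54) + 23143 = (0 - 1*12)*(-54) + 23143 = (0 - 12)*(-54) + 23143 = -12*(-54) + 23143 = 648 + 23143 = 23791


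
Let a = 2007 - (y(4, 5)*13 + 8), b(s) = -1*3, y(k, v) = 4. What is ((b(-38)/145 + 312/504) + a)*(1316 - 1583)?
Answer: -527808893/1015 ≈ -5.2001e+5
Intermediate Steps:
b(s) = -3
a = 1947 (a = 2007 - (4*13 + 8) = 2007 - (52 + 8) = 2007 - 1*60 = 2007 - 60 = 1947)
((b(-38)/145 + 312/504) + a)*(1316 - 1583) = ((-3/145 + 312/504) + 1947)*(1316 - 1583) = ((-3*1/145 + 312*(1/504)) + 1947)*(-267) = ((-3/145 + 13/21) + 1947)*(-267) = (1822/3045 + 1947)*(-267) = (5930437/3045)*(-267) = -527808893/1015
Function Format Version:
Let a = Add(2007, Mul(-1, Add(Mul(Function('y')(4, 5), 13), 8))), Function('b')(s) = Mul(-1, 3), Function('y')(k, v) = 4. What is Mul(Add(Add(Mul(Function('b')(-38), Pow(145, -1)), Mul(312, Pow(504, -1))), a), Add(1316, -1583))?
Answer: Rational(-527808893, 1015) ≈ -5.2001e+5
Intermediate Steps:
Function('b')(s) = -3
a = 1947 (a = Add(2007, Mul(-1, Add(Mul(4, 13), 8))) = Add(2007, Mul(-1, Add(52, 8))) = Add(2007, Mul(-1, 60)) = Add(2007, -60) = 1947)
Mul(Add(Add(Mul(Function('b')(-38), Pow(145, -1)), Mul(312, Pow(504, -1))), a), Add(1316, -1583)) = Mul(Add(Add(Mul(-3, Pow(145, -1)), Mul(312, Pow(504, -1))), 1947), Add(1316, -1583)) = Mul(Add(Add(Mul(-3, Rational(1, 145)), Mul(312, Rational(1, 504))), 1947), -267) = Mul(Add(Add(Rational(-3, 145), Rational(13, 21)), 1947), -267) = Mul(Add(Rational(1822, 3045), 1947), -267) = Mul(Rational(5930437, 3045), -267) = Rational(-527808893, 1015)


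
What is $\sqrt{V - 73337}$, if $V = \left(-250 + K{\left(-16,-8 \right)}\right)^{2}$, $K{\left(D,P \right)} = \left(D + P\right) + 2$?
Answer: $\sqrt{647} \approx 25.436$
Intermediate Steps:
$K{\left(D,P \right)} = 2 + D + P$
$V = 73984$ ($V = \left(-250 - 22\right)^{2} = \left(-272\right)^{2} = 73984$)
$\sqrt{V - 73337} = \sqrt{73984 - 73337} = \sqrt{647}$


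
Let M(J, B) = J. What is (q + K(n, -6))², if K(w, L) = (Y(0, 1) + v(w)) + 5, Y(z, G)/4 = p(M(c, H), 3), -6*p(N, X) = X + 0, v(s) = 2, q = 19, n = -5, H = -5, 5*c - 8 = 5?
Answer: 576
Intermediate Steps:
c = 13/5 (c = 8/5 + (⅕)*5 = 8/5 + 1 = 13/5 ≈ 2.6000)
p(N, X) = -X/6 (p(N, X) = -(X + 0)/6 = -X/6)
Y(z, G) = -2 (Y(z, G) = 4*(-⅙*3) = 4*(-½) = -2)
K(w, L) = 5 (K(w, L) = (-2 + 2) + 5 = 0 + 5 = 5)
(q + K(n, -6))² = (19 + 5)² = 24² = 576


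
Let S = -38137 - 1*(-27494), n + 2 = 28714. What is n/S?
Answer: -28712/10643 ≈ -2.6977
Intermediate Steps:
n = 28712 (n = -2 + 28714 = 28712)
S = -10643 (S = -38137 + 27494 = -10643)
n/S = 28712/(-10643) = 28712*(-1/10643) = -28712/10643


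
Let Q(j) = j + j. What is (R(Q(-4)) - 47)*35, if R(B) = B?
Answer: -1925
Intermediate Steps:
Q(j) = 2*j
(R(Q(-4)) - 47)*35 = (2*(-4) - 47)*35 = (-8 - 47)*35 = -55*35 = -1925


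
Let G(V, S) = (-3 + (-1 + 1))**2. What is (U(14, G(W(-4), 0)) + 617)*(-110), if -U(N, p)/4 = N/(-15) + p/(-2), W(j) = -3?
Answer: -210782/3 ≈ -70261.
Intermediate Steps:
G(V, S) = 9 (G(V, S) = (-3 + 0)**2 = (-3)**2 = 9)
U(N, p) = 2*p + 4*N/15 (U(N, p) = -4*(N/(-15) + p/(-2)) = -4*(N*(-1/15) + p*(-1/2)) = -4*(-N/15 - p/2) = -4*(-p/2 - N/15) = 2*p + 4*N/15)
(U(14, G(W(-4), 0)) + 617)*(-110) = ((2*9 + (4/15)*14) + 617)*(-110) = ((18 + 56/15) + 617)*(-110) = (326/15 + 617)*(-110) = (9581/15)*(-110) = -210782/3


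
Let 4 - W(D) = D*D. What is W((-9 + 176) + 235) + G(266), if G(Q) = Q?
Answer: -161334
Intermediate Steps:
W(D) = 4 - D² (W(D) = 4 - D*D = 4 - D²)
W((-9 + 176) + 235) + G(266) = (4 - ((-9 + 176) + 235)²) + 266 = (4 - (167 + 235)²) + 266 = (4 - 1*402²) + 266 = (4 - 1*161604) + 266 = (4 - 161604) + 266 = -161600 + 266 = -161334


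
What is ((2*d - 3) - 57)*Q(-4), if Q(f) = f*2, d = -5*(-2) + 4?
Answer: 256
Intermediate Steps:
d = 14 (d = 10 + 4 = 14)
Q(f) = 2*f
((2*d - 3) - 57)*Q(-4) = ((2*14 - 3) - 57)*(2*(-4)) = ((28 - 3) - 57)*(-8) = (25 - 57)*(-8) = -32*(-8) = 256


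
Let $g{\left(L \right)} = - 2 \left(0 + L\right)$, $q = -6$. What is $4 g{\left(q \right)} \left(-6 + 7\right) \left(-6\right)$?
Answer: $-288$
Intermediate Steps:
$g{\left(L \right)} = - 2 L$
$4 g{\left(q \right)} \left(-6 + 7\right) \left(-6\right) = 4 \left(-2\right) \left(-6\right) \left(-6 + 7\right) \left(-6\right) = 4 \cdot 12 \cdot 1 \left(-6\right) = 4 \cdot 12 \left(-6\right) = 4 \left(-72\right) = -288$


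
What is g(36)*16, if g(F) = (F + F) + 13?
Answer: 1360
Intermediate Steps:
g(F) = 13 + 2*F (g(F) = 2*F + 13 = 13 + 2*F)
g(36)*16 = (13 + 2*36)*16 = (13 + 72)*16 = 85*16 = 1360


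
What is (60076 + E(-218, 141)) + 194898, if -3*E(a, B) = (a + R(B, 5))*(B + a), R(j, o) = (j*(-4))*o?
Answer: 530996/3 ≈ 1.7700e+5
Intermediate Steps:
R(j, o) = -4*j*o (R(j, o) = (-4*j)*o = -4*j*o)
E(a, B) = -(B + a)*(a - 20*B)/3 (E(a, B) = -(a - 4*B*5)*(B + a)/3 = -(a - 20*B)*(B + a)/3 = -(B + a)*(a - 20*B)/3)
(60076 + E(-218, 141)) + 194898 = (60076 + (-⅓*(-218)² + (20/3)*141² + (19/3)*141*(-218))) + 194898 = (60076 + (-⅓*47524 + (20/3)*19881 - 194674)) + 194898 = (60076 + (-47524/3 + 132540 - 194674)) + 194898 = (60076 - 233926/3) + 194898 = -53698/3 + 194898 = 530996/3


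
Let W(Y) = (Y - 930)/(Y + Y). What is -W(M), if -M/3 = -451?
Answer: -141/902 ≈ -0.15632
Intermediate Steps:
M = 1353 (M = -3*(-451) = 1353)
W(Y) = (-930 + Y)/(2*Y) (W(Y) = (-930 + Y)/((2*Y)) = (-930 + Y)*(1/(2*Y)) = (-930 + Y)/(2*Y))
-W(M) = -(-930 + 1353)/(2*1353) = -423/(2*1353) = -1*141/902 = -141/902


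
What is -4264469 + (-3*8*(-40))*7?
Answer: -4257749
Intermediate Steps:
-4264469 + (-3*8*(-40))*7 = -4264469 - 24*(-40)*7 = -4264469 + 960*7 = -4264469 + 6720 = -4257749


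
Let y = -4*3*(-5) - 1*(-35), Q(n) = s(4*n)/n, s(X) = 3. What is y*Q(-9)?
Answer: -95/3 ≈ -31.667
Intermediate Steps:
Q(n) = 3/n
y = 95 (y = -12*(-5) + 35 = 60 + 35 = 95)
y*Q(-9) = 95*(3/(-9)) = 95*(3*(-1/9)) = 95*(-1/3) = -95/3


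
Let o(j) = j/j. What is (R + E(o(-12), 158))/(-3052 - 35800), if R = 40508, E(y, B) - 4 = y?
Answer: -3683/3532 ≈ -1.0428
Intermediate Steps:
o(j) = 1
E(y, B) = 4 + y
(R + E(o(-12), 158))/(-3052 - 35800) = (40508 + (4 + 1))/(-3052 - 35800) = (40508 + 5)/(-38852) = 40513*(-1/38852) = -3683/3532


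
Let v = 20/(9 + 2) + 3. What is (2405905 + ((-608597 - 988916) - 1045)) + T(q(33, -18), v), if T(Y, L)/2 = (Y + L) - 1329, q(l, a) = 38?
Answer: 8852521/11 ≈ 8.0478e+5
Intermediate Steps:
v = 53/11 (v = 20/11 + 3 = 53/11 ≈ 4.8182)
T(Y, L) = -2658 + 2*L + 2*Y (T(Y, L) = 2*((Y + L) - 1329) = 2*((L + Y) - 1329) = 2*(-1329 + L + Y) = -2658 + 2*L + 2*Y)
(2405905 + ((-608597 - 988916) - 1045)) + T(q(33, -18), v) = (2405905 + ((-608597 - 988916) - 1045)) + (-2658 + 2*(53/11) + 2*38) = (2405905 + (-1597513 - 1045)) + (-2658 + 106/11 + 76) = (2405905 - 1598558) - 28296/11 = 807347 - 28296/11 = 8852521/11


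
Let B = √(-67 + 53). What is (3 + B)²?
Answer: (3 + I*√14)² ≈ -5.0 + 22.45*I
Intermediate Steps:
B = I*√14 (B = √(-14) = I*√14 ≈ 3.7417*I)
(3 + B)² = (3 + I*√14)²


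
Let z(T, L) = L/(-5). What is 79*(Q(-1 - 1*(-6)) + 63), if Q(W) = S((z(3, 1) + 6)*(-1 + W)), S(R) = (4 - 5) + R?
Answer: 33654/5 ≈ 6730.8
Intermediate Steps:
z(T, L) = -L/5 (z(T, L) = L*(-1/5) = -L/5)
S(R) = -1 + R
Q(W) = -34/5 + 29*W/5 (Q(W) = -1 + (-1/5*1 + 6)*(-1 + W) = -1 + (-1/5 + 6)*(-1 + W) = -1 + 29*(-1 + W)/5 = -1 + (-29/5 + 29*W/5) = -34/5 + 29*W/5)
79*(Q(-1 - 1*(-6)) + 63) = 79*((-34/5 + 29*(-1 - 1*(-6))/5) + 63) = 79*((-34/5 + 29*(-1 + 6)/5) + 63) = 79*((-34/5 + (29/5)*5) + 63) = 79*((-34/5 + 29) + 63) = 79*(111/5 + 63) = 79*(426/5) = 33654/5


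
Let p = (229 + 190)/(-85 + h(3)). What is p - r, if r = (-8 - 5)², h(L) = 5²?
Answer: -10559/60 ≈ -175.98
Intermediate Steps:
h(L) = 25
r = 169 (r = (-13)² = 169)
p = -419/60 (p = (229 + 190)/(-85 + 25) = 419/(-60) = 419*(-1/60) = -419/60 ≈ -6.9833)
p - r = -419/60 - 1*169 = -419/60 - 169 = -10559/60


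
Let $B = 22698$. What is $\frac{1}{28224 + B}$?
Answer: $\frac{1}{50922} \approx 1.9638 \cdot 10^{-5}$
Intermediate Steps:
$\frac{1}{28224 + B} = \frac{1}{28224 + 22698} = \frac{1}{50922}$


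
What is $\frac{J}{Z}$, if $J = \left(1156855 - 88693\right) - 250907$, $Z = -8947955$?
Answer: $- \frac{163451}{1789591} \approx -0.091334$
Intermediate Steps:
$J = 817255$ ($J = 1068162 - 250907 = 817255$)
$\frac{J}{Z} = \frac{817255}{-8947955} = 817255 \left(- \frac{1}{8947955}\right) = - \frac{163451}{1789591}$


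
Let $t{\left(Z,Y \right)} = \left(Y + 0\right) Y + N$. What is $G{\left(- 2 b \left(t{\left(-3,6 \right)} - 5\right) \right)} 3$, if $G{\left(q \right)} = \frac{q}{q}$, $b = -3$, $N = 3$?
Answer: $3$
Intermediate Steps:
$t{\left(Z,Y \right)} = 3 + Y^{2}$ ($t{\left(Z,Y \right)} = \left(Y + 0\right) Y + 3 = Y Y + 3 = Y^{2} + 3 = 3 + Y^{2}$)
$G{\left(q \right)} = 1$
$G{\left(- 2 b \left(t{\left(-3,6 \right)} - 5\right) \right)} 3 = 1 \cdot 3 = 3$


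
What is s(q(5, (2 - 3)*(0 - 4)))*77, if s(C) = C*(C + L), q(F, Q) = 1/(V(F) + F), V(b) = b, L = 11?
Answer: 8547/100 ≈ 85.470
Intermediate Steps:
q(F, Q) = 1/(2*F) (q(F, Q) = 1/(F + F) = 1/(2*F))
s(C) = C*(11 + C) (s(C) = C*(C + 11) = C*(11 + C))
s(q(5, (2 - 3)*(0 - 4)))*77 = (((½)/5)*(11 + (½)/5))*77 = (((½)*(⅕))*(11 + (½)*(⅕)))*77 = ((11 + ⅒)/10)*77 = ((⅒)*(111/10))*77 = (111/100)*77 = 8547/100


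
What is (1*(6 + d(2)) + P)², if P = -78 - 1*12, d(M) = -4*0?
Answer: 7056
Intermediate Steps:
d(M) = 0
P = -90 (P = -78 - 12 = -90)
(1*(6 + d(2)) + P)² = (1*(6 + 0) - 90)² = (1*6 - 90)² = (6 - 90)² = (-84)² = 7056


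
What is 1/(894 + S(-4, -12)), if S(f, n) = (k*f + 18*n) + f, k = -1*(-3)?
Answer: 1/662 ≈ 0.0015106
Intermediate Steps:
k = 3
S(f, n) = 4*f + 18*n (S(f, n) = (3*f + 18*n) + f = 4*f + 18*n)
1/(894 + S(-4, -12)) = 1/(894 + (4*(-4) + 18*(-12))) = 1/(894 + (-16 - 216)) = 1/(894 - 232) = 1/662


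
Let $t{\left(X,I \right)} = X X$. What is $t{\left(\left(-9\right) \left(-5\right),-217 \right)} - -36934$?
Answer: $38959$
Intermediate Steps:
$t{\left(X,I \right)} = X^{2}$
$t{\left(\left(-9\right) \left(-5\right),-217 \right)} - -36934 = \left(\left(-9\right) \left(-5\right)\right)^{2} - -36934 = 45^{2} + 36934 = 2025 + 36934 = 38959$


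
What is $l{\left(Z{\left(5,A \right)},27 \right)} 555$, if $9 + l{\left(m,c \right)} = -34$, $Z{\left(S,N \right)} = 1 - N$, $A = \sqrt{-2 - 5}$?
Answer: $-23865$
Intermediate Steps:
$A = i \sqrt{7}$ ($A = \sqrt{-7} = i \sqrt{7} \approx 2.6458 i$)
$l{\left(m,c \right)} = -43$ ($l{\left(m,c \right)} = -9 - 34 = -43$)
$l{\left(Z{\left(5,A \right)},27 \right)} 555 = \left(-43\right) 555 = -23865$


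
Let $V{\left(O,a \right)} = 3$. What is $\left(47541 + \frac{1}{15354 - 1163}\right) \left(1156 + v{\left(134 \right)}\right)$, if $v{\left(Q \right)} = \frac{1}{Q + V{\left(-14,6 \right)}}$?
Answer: $\frac{106847030521836}{1944167} \approx 5.4958 \cdot 10^{7}$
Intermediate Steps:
$v{\left(Q \right)} = \frac{1}{3 + Q}$ ($v{\left(Q \right)} = \frac{1}{Q + 3} = \frac{1}{3 + Q}$)
$\left(47541 + \frac{1}{15354 - 1163}\right) \left(1156 + v{\left(134 \right)}\right) = \left(47541 + \frac{1}{15354 - 1163}\right) \left(1156 + \frac{1}{3 + 134}\right) = \left(47541 + \frac{1}{14191}\right) \left(1156 + \frac{1}{137}\right) = \frac{674654332}{14191} \cdot \frac{158373}{137} = \frac{106847030521836}{1944167}$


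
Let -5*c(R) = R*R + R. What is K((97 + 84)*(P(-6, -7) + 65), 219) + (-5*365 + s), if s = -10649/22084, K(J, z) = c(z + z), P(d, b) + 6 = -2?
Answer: -4447925433/110420 ≈ -40282.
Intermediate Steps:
P(d, b) = -8 (P(d, b) = -6 - 2 = -8)
c(R) = -R/5 - R²/5 (c(R) = -(R*R + R)/5 = -(R² + R)/5 = -(R + R²)/5 = -R/5 - R²/5)
K(J, z) = -2*z*(1 + 2*z)/5 (K(J, z) = -(z + z)*(1 + (z + z))/5 = -2*z*(1 + 2*z)/5)
s = -10649/22084 (s = -10649*1/22084 = -10649/22084 ≈ -0.48220)
K((97 + 84)*(P(-6, -7) + 65), 219) + (-5*365 + s) = -⅖*219*(1 + 2*219) + (-5*365 - 10649/22084) = -⅖*219*(1 + 438) + (-1825 - 10649/22084) = -⅖*219*439 - 40313949/22084 = -192282/5 - 40313949/22084 = -4447925433/110420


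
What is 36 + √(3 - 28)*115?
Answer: 36 + 575*I ≈ 36.0 + 575.0*I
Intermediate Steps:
36 + √(3 - 28)*115 = 36 + √(-25)*115 = 36 + (5*I)*115 = 36 + 575*I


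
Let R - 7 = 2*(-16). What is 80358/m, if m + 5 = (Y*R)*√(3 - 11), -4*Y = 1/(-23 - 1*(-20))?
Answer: -1446444/215 + 241074*I*√2/43 ≈ -6727.6 + 7928.6*I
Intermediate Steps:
R = -25 (R = 7 + 2*(-16) = 7 - 32 = -25)
Y = 1/12 (Y = -1/(4*(-23 - 1*(-20))) = -1/(4*(-23 + 20)) = -¼/(-3) = -¼*(-⅓) = 1/12 ≈ 0.083333)
m = -5 - 25*I*√2/6 (m = -5 + ((1/12)*(-25))*√(3 - 11) = -5 - 25*I*√2/6 ≈ -5.0 - 5.8926*I)
80358/m = 80358/(-5 - 25*I*√2/6)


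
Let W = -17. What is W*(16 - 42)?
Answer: 442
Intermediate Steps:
W*(16 - 42) = -17*(16 - 42) = -17*(-26) = 442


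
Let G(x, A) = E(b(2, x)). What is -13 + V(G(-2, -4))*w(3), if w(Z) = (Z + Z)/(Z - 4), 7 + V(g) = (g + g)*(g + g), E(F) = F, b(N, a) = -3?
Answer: -187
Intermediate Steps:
G(x, A) = -3
V(g) = -7 + 4*g² (V(g) = -7 + (g + g)*(g + g) = -7 + (2*g)*(2*g) = -7 + 4*g²)
w(Z) = 2*Z/(-4 + Z) (w(Z) = (2*Z)/(-4 + Z) = 2*Z/(-4 + Z))
-13 + V(G(-2, -4))*w(3) = -13 + (-7 + 4*(-3)²)*(2*3/(-4 + 3)) = -13 + (-7 + 4*9)*(2*3/(-1)) = -13 + (-7 + 36)*(2*3*(-1)) = -13 + 29*(-6) = -13 - 174 = -187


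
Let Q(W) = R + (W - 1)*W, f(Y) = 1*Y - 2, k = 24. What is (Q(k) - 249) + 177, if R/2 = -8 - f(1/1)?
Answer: 466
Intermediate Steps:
f(Y) = -2 + Y (f(Y) = Y - 2 = -2 + Y)
R = -14 (R = 2*(-8 - (-2 + 1/1)) = 2*(-8 - (-2 + 1)) = 2*(-8 - 1*(-1)) = 2*(-8 + 1) = 2*(-7) = -14)
Q(W) = -14 + W*(-1 + W) (Q(W) = -14 + (W - 1)*W = -14 + (-1 + W)*W = -14 + W*(-1 + W))
(Q(k) - 249) + 177 = ((-14 + 24² - 1*24) - 249) + 177 = ((-14 + 576 - 24) - 249) + 177 = (538 - 249) + 177 = 289 + 177 = 466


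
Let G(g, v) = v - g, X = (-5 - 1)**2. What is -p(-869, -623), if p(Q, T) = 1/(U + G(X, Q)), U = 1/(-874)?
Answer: 874/790971 ≈ 0.0011050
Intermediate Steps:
X = 36 (X = (-6)**2 = 36)
U = -1/874 ≈ -0.0011442
p(Q, T) = 1/(-31465/874 + Q) (p(Q, T) = 1/(-1/874 + (Q - 1*36)) = 1/(-1/874 + (Q - 36)) = 1/(-1/874 + (-36 + Q)) = 1/(-31465/874 + Q))
-p(-869, -623) = -874/(-31465 + 874*(-869)) = -874/(-31465 - 759506) = -874/(-790971) = -874*(-1)/790971 = -1*(-874/790971) = 874/790971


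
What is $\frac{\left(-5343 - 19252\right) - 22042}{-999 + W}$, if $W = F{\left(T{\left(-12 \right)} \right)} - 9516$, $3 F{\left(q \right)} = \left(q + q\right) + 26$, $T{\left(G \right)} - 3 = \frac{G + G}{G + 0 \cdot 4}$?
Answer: $\frac{46637}{10503} \approx 4.4404$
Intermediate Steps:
$T{\left(G \right)} = 5$ ($T{\left(G \right)} = 3 + \frac{G + G}{G + 0 \cdot 4} = 3 + \frac{2 G}{G + 0} = 3 + \frac{2 G}{G} = 3 + 2 = 5$)
$F{\left(q \right)} = \frac{26}{3} + \frac{2 q}{3}$ ($F{\left(q \right)} = \frac{\left(q + q\right) + 26}{3} = \frac{2 q + 26}{3} = \frac{26 + 2 q}{3} = \frac{26}{3} + \frac{2 q}{3}$)
$W = -9504$ ($W = \left(\frac{26}{3} + \frac{2}{3} \cdot 5\right) - 9516 = \left(\frac{26}{3} + \frac{10}{3}\right) - 9516 = 12 - 9516 = -9504$)
$\frac{\left(-5343 - 19252\right) - 22042}{-999 + W} = \frac{\left(-5343 - 19252\right) - 22042}{-999 - 9504} = \frac{\left(-5343 - 19252\right) - 22042}{-10503} = \left(-24595 - 22042\right) \left(- \frac{1}{10503}\right) = \left(-46637\right) \left(- \frac{1}{10503}\right) = \frac{46637}{10503}$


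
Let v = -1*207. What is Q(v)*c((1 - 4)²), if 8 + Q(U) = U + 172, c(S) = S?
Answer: -387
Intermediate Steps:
v = -207
Q(U) = 164 + U (Q(U) = -8 + (U + 172) = -8 + (172 + U) = 164 + U)
Q(v)*c((1 - 4)²) = (164 - 207)*(1 - 4)² = -43*(-3)² = -43*9 = -387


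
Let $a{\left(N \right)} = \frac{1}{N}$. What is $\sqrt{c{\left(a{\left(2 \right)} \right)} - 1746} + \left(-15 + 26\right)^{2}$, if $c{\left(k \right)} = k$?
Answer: $121 + \frac{i \sqrt{6982}}{2} \approx 121.0 + 41.779 i$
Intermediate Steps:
$\sqrt{c{\left(a{\left(2 \right)} \right)} - 1746} + \left(-15 + 26\right)^{2} = \sqrt{\frac{1}{2} - 1746} + \left(-15 + 26\right)^{2} = \sqrt{\frac{1}{2} - 1746} + 11^{2} = \sqrt{- \frac{3491}{2}} + 121 = \frac{i \sqrt{6982}}{2} + 121 = 121 + \frac{i \sqrt{6982}}{2}$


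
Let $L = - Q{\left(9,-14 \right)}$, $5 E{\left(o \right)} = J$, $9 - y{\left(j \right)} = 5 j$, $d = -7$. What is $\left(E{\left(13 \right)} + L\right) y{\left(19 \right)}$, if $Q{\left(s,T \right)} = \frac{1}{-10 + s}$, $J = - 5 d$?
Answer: $-688$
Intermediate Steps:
$y{\left(j \right)} = 9 - 5 j$
$J = 35$ ($J = \left(-5\right) \left(-7\right) = 35$)
$E{\left(o \right)} = 7$ ($E{\left(o \right)} = \frac{1}{5} \cdot 35 = 7$)
$L = 1$ ($L = - \frac{1}{-10 + 9} = - \frac{1}{-1} = \left(-1\right) \left(-1\right) = 1$)
$\left(E{\left(13 \right)} + L\right) y{\left(19 \right)} = \left(7 + 1\right) \left(9 - 95\right) = 8 \left(9 - 95\right) = 8 \left(-86\right) = -688$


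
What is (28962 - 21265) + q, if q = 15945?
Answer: 23642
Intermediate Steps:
(28962 - 21265) + q = (28962 - 21265) + 15945 = 7697 + 15945 = 23642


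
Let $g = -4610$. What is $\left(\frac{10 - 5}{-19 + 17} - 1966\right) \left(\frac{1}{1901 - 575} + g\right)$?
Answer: $\frac{24066325883}{2652} \approx 9.0748 \cdot 10^{6}$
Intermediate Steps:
$\left(\frac{10 - 5}{-19 + 17} - 1966\right) \left(\frac{1}{1901 - 575} + g\right) = \left(\frac{10 - 5}{-19 + 17} - 1966\right) \left(\frac{1}{1901 - 575} - 4610\right) = \left(\frac{5}{-2} - 1966\right) \left(\frac{1}{1901 - 575} - 4610\right) = \left(5 \left(- \frac{1}{2}\right) - 1966\right) \left(\frac{1}{1326} - 4610\right) = \left(- \frac{5}{2} - 1966\right) \left(\frac{1}{1326} - 4610\right) = \left(- \frac{3937}{2}\right) \left(- \frac{6112859}{1326}\right) = \frac{24066325883}{2652}$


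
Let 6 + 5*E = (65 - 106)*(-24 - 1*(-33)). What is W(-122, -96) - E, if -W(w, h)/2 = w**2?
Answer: -29693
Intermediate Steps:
W(w, h) = -2*w**2
E = -75 (E = -6/5 + ((65 - 106)*(-24 - 1*(-33)))/5 = -6/5 + (-41*(-24 + 33))/5 = -6/5 + (-41*9)/5 = -6/5 + (1/5)*(-369) = -6/5 - 369/5 = -75)
W(-122, -96) - E = -2*(-122)**2 - 1*(-75) = -2*14884 + 75 = -29768 + 75 = -29693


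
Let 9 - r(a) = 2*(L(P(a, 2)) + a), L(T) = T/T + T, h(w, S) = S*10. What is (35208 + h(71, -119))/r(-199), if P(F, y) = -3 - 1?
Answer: 34018/413 ≈ 82.368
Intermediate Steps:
P(F, y) = -4
h(w, S) = 10*S
L(T) = 1 + T
r(a) = 15 - 2*a (r(a) = 9 - 2*((1 - 4) + a) = 9 - 2*(-3 + a) = 9 - (-6 + 2*a) = 9 + (6 - 2*a) = 15 - 2*a)
(35208 + h(71, -119))/r(-199) = (35208 + 10*(-119))/(15 - 2*(-199)) = (35208 - 1190)/(15 + 398) = 34018/413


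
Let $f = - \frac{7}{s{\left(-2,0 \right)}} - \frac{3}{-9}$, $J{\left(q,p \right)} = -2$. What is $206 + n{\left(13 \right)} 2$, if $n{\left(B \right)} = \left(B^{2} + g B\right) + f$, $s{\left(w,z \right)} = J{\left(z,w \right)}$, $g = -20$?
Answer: $\frac{95}{3} \approx 31.667$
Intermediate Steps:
$s{\left(w,z \right)} = -2$
$f = \frac{23}{6}$ ($f = - \frac{7}{-2} - \frac{3}{-9} = \left(-7\right) \left(- \frac{1}{2}\right) - - \frac{1}{3} = \frac{7}{2} + \frac{1}{3} = \frac{23}{6} \approx 3.8333$)
$n{\left(B \right)} = \frac{23}{6} + B^{2} - 20 B$ ($n{\left(B \right)} = \left(B^{2} - 20 B\right) + \frac{23}{6} = \frac{23}{6} + B^{2} - 20 B$)
$206 + n{\left(13 \right)} 2 = 206 + \left(\frac{23}{6} + 13^{2} - 260\right) 2 = 206 + \left(\frac{23}{6} + 169 - 260\right) 2 = 206 - \frac{523}{3} = \frac{95}{3}$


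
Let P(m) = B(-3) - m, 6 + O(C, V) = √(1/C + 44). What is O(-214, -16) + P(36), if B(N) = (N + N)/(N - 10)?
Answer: -540/13 + √2014810/214 ≈ -34.906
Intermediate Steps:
B(N) = 2*N/(-10 + N) (B(N) = (2*N)/(-10 + N) = 2*N/(-10 + N))
O(C, V) = -6 + √(44 + 1/C) (O(C, V) = -6 + √(1/C + 44) = -6 + √(44 + 1/C))
P(m) = 6/13 - m (P(m) = 2*(-3)/(-10 - 3) - m = 2*(-3)/(-13) - m = 2*(-3)*(-1/13) - m = 6/13 - m)
O(-214, -16) + P(36) = (-6 + √(44 + 1/(-214))) + (6/13 - 1*36) = (-6 + √(44 - 1/214)) + (6/13 - 36) = (-6 + √(9415/214)) - 462/13 = (-6 + √2014810/214) - 462/13 = -540/13 + √2014810/214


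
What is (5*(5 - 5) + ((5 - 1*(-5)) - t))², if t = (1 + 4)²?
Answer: 225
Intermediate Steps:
t = 25 (t = 5² = 25)
(5*(5 - 5) + ((5 - 1*(-5)) - t))² = (5*(5 - 5) + ((5 - 1*(-5)) - 1*25))² = (5*0 + ((5 + 5) - 25))² = (0 + (10 - 25))² = (0 - 15)² = (-15)² = 225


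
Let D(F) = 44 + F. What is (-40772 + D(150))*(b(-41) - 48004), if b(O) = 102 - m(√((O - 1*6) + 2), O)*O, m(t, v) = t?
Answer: 1943767356 - 4991094*I*√5 ≈ 1.9438e+9 - 1.116e+7*I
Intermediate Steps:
b(O) = 102 - O*√(-4 + O) (b(O) = 102 - √((O - 1*6) + 2)*O = 102 - √((O - 6) + 2)*O = 102 - √((-6 + O) + 2)*O = 102 - √(-4 + O)*O = 102 - O*√(-4 + O))
(-40772 + D(150))*(b(-41) - 48004) = (-40772 + (44 + 150))*((102 - 1*(-41)*√(-4 - 41)) - 48004) = (-40772 + 194)*((102 - 1*(-41)*√(-45)) - 48004) = -40578*((102 - 1*(-41)*3*I*√5) - 48004) = -40578*((102 + 123*I*√5) - 48004) = -40578*(-47902 + 123*I*√5) = 1943767356 - 4991094*I*√5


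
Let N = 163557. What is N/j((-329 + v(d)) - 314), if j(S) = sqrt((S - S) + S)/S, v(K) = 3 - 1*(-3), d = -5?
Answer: 1144899*I*sqrt(13) ≈ 4.128e+6*I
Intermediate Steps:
v(K) = 6 (v(K) = 3 + 3 = 6)
j(S) = 1/sqrt(S) (j(S) = sqrt(0 + S)/S = sqrt(S)/S = 1/sqrt(S))
N/j((-329 + v(d)) - 314) = 163557/(1/sqrt((-329 + 6) - 314)) = 163557/(1/sqrt(-323 - 314)) = 163557/(1/sqrt(-637)) = 163557/((-I*sqrt(13)/91)) = 163557*(7*I*sqrt(13)) = 1144899*I*sqrt(13)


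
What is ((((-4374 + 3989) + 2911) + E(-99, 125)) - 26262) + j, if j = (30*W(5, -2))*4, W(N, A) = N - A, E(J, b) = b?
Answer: -22771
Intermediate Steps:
j = 840 (j = (30*(5 - 1*(-2)))*4 = (30*(5 + 2))*4 = (30*7)*4 = 210*4 = 840)
((((-4374 + 3989) + 2911) + E(-99, 125)) - 26262) + j = ((((-4374 + 3989) + 2911) + 125) - 26262) + 840 = (((-385 + 2911) + 125) - 26262) + 840 = ((2526 + 125) - 26262) + 840 = (2651 - 26262) + 840 = -23611 + 840 = -22771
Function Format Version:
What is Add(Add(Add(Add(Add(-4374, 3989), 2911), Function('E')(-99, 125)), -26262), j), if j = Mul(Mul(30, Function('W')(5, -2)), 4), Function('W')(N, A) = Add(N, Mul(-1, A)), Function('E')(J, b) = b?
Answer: -22771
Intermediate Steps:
j = 840 (j = Mul(Mul(30, Add(5, Mul(-1, -2))), 4) = Mul(Mul(30, Add(5, 2)), 4) = Mul(Mul(30, 7), 4) = Mul(210, 4) = 840)
Add(Add(Add(Add(Add(-4374, 3989), 2911), Function('E')(-99, 125)), -26262), j) = Add(Add(Add(Add(Add(-4374, 3989), 2911), 125), -26262), 840) = Add(Add(Add(Add(-385, 2911), 125), -26262), 840) = Add(Add(Add(2526, 125), -26262), 840) = Add(Add(2651, -26262), 840) = Add(-23611, 840) = -22771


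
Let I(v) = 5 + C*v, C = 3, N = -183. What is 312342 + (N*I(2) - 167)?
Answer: 310162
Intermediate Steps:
I(v) = 5 + 3*v
312342 + (N*I(2) - 167) = 312342 + (-183*(5 + 3*2) - 167) = 312342 + (-183*(5 + 6) - 167) = 312342 + (-183*11 - 167) = 312342 + (-2013 - 167) = 312342 - 2180 = 310162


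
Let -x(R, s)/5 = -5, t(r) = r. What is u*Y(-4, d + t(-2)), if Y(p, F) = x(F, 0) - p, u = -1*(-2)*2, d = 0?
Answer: 116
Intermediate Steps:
x(R, s) = 25 (x(R, s) = -5*(-5) = 25)
u = 4 (u = 2*2 = 4)
Y(p, F) = 25 - p
u*Y(-4, d + t(-2)) = 4*(25 - 1*(-4)) = 4*(25 + 4) = 4*29 = 116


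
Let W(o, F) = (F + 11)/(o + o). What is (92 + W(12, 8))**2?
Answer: 4959529/576 ≈ 8610.3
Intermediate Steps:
W(o, F) = (11 + F)/(2*o) (W(o, F) = (11 + F)/((2*o)) = (11 + F)*(1/(2*o)) = (11 + F)/(2*o))
(92 + W(12, 8))**2 = (92 + (1/2)*(11 + 8)/12)**2 = (92 + (1/2)*(1/12)*19)**2 = (92 + 19/24)**2 = (2227/24)**2 = 4959529/576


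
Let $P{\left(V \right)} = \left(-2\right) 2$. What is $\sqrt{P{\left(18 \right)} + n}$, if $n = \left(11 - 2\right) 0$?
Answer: $2 i \approx 2.0 i$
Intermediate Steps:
$n = 0$ ($n = 9 \cdot 0 = 0$)
$P{\left(V \right)} = -4$
$\sqrt{P{\left(18 \right)} + n} = \sqrt{-4 + 0} = \sqrt{-4} = 2 i$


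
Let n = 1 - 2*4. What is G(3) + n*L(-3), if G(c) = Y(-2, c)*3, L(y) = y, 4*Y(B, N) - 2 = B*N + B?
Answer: 33/2 ≈ 16.500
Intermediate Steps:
Y(B, N) = ½ + B/4 + B*N/4 (Y(B, N) = ½ + (B*N + B)/4 = ½ + (B + B*N)/4 = ½ + (B/4 + B*N/4) = ½ + B/4 + B*N/4)
n = -7 (n = 1 - 8 = -7)
G(c) = -3*c/2 (G(c) = (½ + (¼)*(-2) + (¼)*(-2)*c)*3 = (½ - ½ - c/2)*3 = -c/2*3 = -3*c/2)
G(3) + n*L(-3) = -3/2*3 - 7*(-3) = -9/2 + 21 = 33/2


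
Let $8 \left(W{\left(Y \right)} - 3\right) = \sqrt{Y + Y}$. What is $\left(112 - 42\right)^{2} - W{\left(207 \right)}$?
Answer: $4897 - \frac{3 \sqrt{46}}{8} \approx 4894.5$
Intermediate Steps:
$W{\left(Y \right)} = 3 + \frac{\sqrt{2} \sqrt{Y}}{8}$ ($W{\left(Y \right)} = 3 + \frac{\sqrt{Y + Y}}{8} = 3 + \frac{\sqrt{2 Y}}{8} = 3 + \frac{\sqrt{2} \sqrt{Y}}{8}$)
$\left(112 - 42\right)^{2} - W{\left(207 \right)} = \left(112 - 42\right)^{2} - \left(3 + \frac{\sqrt{2} \sqrt{207}}{8}\right) = 70^{2} - \left(3 + \frac{\sqrt{2} \cdot 3 \sqrt{23}}{8}\right) = 4900 - \left(3 + \frac{3 \sqrt{46}}{8}\right) = 4897 - \frac{3 \sqrt{46}}{8}$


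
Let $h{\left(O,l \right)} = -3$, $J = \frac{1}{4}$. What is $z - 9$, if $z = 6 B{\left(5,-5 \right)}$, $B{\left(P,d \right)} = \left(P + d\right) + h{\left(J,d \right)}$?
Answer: $-27$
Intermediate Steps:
$J = \frac{1}{4} \approx 0.25$
$B{\left(P,d \right)} = -3 + P + d$ ($B{\left(P,d \right)} = \left(P + d\right) - 3 = -3 + P + d$)
$z = -18$ ($z = 6 \left(-3 + 5 - 5\right) = 6 \left(-3\right) = -18$)
$z - 9 = -18 - 9 = -27$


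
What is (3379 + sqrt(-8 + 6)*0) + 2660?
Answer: 6039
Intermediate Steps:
(3379 + sqrt(-8 + 6)*0) + 2660 = (3379 + sqrt(-2)*0) + 2660 = (3379 + (I*sqrt(2))*0) + 2660 = (3379 + 0) + 2660 = 3379 + 2660 = 6039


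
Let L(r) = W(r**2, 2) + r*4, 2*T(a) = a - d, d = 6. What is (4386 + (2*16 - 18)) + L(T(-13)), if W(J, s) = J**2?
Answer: 200113/16 ≈ 12507.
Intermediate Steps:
T(a) = -3 + a/2 (T(a) = (a - 1*6)/2 = (a - 6)/2 = (-6 + a)/2 = -3 + a/2)
L(r) = r**4 + 4*r (L(r) = (r**2)**2 + r*4 = r**4 + 4*r)
(4386 + (2*16 - 18)) + L(T(-13)) = (4386 + (2*16 - 18)) + (-3 + (1/2)*(-13))*(4 + (-3 + (1/2)*(-13))**3) = (4386 + (32 - 18)) + (-3 - 13/2)*(4 + (-3 - 13/2)**3) = (4386 + 14) - 19*(4 + (-19/2)**3)/2 = 4400 - 19*(4 - 6859/8)/2 = 4400 - 19/2*(-6827/8) = 4400 + 129713/16 = 200113/16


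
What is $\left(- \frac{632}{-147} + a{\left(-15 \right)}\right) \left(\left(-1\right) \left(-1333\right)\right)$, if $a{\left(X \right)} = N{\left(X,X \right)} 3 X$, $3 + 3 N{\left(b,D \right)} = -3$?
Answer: $\frac{18478046}{147} \approx 1.257 \cdot 10^{5}$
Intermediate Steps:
$N{\left(b,D \right)} = -2$ ($N{\left(b,D \right)} = -1 + \frac{1}{3} \left(-3\right) = -1 - 1 = -2$)
$a{\left(X \right)} = - 6 X$ ($a{\left(X \right)} = \left(-2\right) 3 X = - 6 X$)
$\left(- \frac{632}{-147} + a{\left(-15 \right)}\right) \left(\left(-1\right) \left(-1333\right)\right) = \left(- \frac{632}{-147} - -90\right) \left(\left(-1\right) \left(-1333\right)\right) = \left(\left(-632\right) \left(- \frac{1}{147}\right) + 90\right) 1333 = \left(\frac{632}{147} + 90\right) 1333 = \frac{13862}{147} \cdot 1333 = \frac{18478046}{147}$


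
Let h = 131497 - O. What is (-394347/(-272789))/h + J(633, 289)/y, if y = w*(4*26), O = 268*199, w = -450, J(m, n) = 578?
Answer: -45577702679/3695909045400 ≈ -0.012332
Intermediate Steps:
O = 53332
y = -46800 (y = -1800*26 = -450*104 = -46800)
h = 78165 (h = 131497 - 1*53332 = 131497 - 53332 = 78165)
(-394347/(-272789))/h + J(633, 289)/y = -394347/(-272789)/78165 + 578/(-46800) = -394347*(-1/272789)*(1/78165) + 578*(-1/46800) = (394347/272789)*(1/78165) - 289/23400 = 131449/7107517395 - 289/23400 = -45577702679/3695909045400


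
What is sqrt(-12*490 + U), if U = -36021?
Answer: I*sqrt(41901) ≈ 204.7*I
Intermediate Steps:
sqrt(-12*490 + U) = sqrt(-12*490 - 36021) = sqrt(-5880 - 36021) = sqrt(-41901) = I*sqrt(41901)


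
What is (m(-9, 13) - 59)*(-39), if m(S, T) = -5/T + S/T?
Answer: 2343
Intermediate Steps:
(m(-9, 13) - 59)*(-39) = ((-5 - 9)/13 - 59)*(-39) = ((1/13)*(-14) - 59)*(-39) = (-14/13 - 59)*(-39) = -781/13*(-39) = 2343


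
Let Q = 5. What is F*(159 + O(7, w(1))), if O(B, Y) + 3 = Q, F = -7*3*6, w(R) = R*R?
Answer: -20286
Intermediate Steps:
w(R) = R²
F = -126 (F = -21*6 = -126)
O(B, Y) = 2 (O(B, Y) = -3 + 5 = 2)
F*(159 + O(7, w(1))) = -126*(159 + 2) = -126*161 = -20286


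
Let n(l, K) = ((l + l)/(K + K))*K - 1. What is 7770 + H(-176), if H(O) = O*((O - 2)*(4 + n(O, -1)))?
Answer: -5411974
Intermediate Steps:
n(l, K) = -1 + l (n(l, K) = ((2*l)/((2*K)))*K - 1 = ((2*l)*(1/(2*K)))*K - 1 = (l/K)*K - 1 = l - 1 = -1 + l)
H(O) = O*(-2 + O)*(3 + O) (H(O) = O*((O - 2)*(4 + (-1 + O))) = O*((-2 + O)*(3 + O)) = O*(-2 + O)*(3 + O))
7770 + H(-176) = 7770 - 176*(-6 - 176 + (-176)²) = 7770 - 176*(-6 - 176 + 30976) = 7770 - 176*30794 = 7770 - 5419744 = -5411974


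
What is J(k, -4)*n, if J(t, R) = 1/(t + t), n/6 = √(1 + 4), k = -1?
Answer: -3*√5 ≈ -6.7082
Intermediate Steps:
n = 6*√5 (n = 6*√(1 + 4) = 6*√5 ≈ 13.416)
J(t, R) = 1/(2*t)
J(k, -4)*n = ((½)/(-1))*(6*√5) = ((½)*(-1))*(6*√5) = -3*√5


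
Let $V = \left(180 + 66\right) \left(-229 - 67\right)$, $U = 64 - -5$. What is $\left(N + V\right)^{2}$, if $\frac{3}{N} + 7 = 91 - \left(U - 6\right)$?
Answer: $\frac{259805303521}{49} \approx 5.3021 \cdot 10^{9}$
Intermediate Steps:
$U = 69$ ($U = 64 + 5 = 69$)
$V = -72816$ ($V = 246 \left(-296\right) = -72816$)
$N = \frac{1}{7}$ ($N = \frac{3}{-7 + \left(91 - \left(69 - 6\right)\right)} = \frac{3}{-7 + \left(91 - 63\right)} = \frac{3}{-7 + 28} = \frac{3}{21} = 3 \cdot \frac{1}{21} = \frac{1}{7} \approx 0.14286$)
$\left(N + V\right)^{2} = \left(\frac{1}{7} - 72816\right)^{2} = \left(- \frac{509711}{7}\right)^{2} = \frac{259805303521}{49}$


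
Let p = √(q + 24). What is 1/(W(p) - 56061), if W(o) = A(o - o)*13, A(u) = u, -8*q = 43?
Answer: -1/56061 ≈ -1.7838e-5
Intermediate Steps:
q = -43/8 (q = -⅛*43 = -43/8 ≈ -5.3750)
p = √298/4 (p = √(-43/8 + 24) = √(149/8) = √298/4 ≈ 4.3157)
W(o) = 0 (W(o) = (o - o)*13 = 0*13 = 0)
1/(W(p) - 56061) = 1/(0 - 56061) = 1/(-56061) = -1/56061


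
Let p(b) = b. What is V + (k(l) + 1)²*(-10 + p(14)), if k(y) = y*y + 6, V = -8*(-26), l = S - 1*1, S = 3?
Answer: 692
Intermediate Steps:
l = 2 (l = 3 - 1*1 = 3 - 1 = 2)
V = 208
k(y) = 6 + y² (k(y) = y² + 6 = 6 + y²)
V + (k(l) + 1)²*(-10 + p(14)) = 208 + ((6 + 2²) + 1)²*(-10 + 14) = 208 + ((6 + 4) + 1)²*4 = 208 + (10 + 1)²*4 = 208 + 11²*4 = 208 + 121*4 = 208 + 484 = 692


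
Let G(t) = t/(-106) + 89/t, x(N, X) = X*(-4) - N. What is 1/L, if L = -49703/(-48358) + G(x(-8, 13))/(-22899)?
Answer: 1291169915772/1327172377573 ≈ 0.97287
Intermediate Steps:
x(N, X) = -N - 4*X (x(N, X) = -4*X - N = -N - 4*X)
G(t) = 89/t - t/106 (G(t) = t*(-1/106) + 89/t = -t/106 + 89/t = 89/t - t/106)
L = 1327172377573/1291169915772 (L = -49703/(-48358) + (89/(-1*(-8) - 4*13) - (-1*(-8) - 4*13)/106)/(-22899) = -49703*(-1/48358) + (89/(8 - 52) - (8 - 52)/106)*(-1/22899) = 49703/48358 + (89/(-44) - 1/106*(-44))*(-1/22899) = 49703/48358 + (89*(-1/44) + 22/53)*(-1/22899) = 49703/48358 + (-89/44 + 22/53)*(-1/22899) = 49703/48358 - 3749/2332*(-1/22899) = 49703/48358 + 3749/53400468 = 1327172377573/1291169915772 ≈ 1.0279)
1/L = 1/(1327172377573/1291169915772) = 1291169915772/1327172377573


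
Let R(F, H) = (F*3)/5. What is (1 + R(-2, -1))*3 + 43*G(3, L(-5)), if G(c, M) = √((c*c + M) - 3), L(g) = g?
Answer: 212/5 ≈ 42.400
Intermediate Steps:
R(F, H) = 3*F/5 (R(F, H) = (3*F)*(⅕) = 3*F/5)
G(c, M) = √(-3 + M + c²) (G(c, M) = √((c² + M) - 3) = √((M + c²) - 3) = √(-3 + M + c²))
(1 + R(-2, -1))*3 + 43*G(3, L(-5)) = (1 + (⅗)*(-2))*3 + 43*√(-3 - 5 + 3²) = (1 - 6/5)*3 + 43*√(-3 - 5 + 9) = -⅕*3 + 43*√1 = -⅗ + 43*1 = -⅗ + 43 = 212/5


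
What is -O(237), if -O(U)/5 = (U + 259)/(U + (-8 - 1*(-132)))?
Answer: 2480/361 ≈ 6.8698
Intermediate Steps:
O(U) = -5*(259 + U)/(124 + U) (O(U) = -5*(U + 259)/(U + (-8 - 1*(-132))) = -5*(259 + U)/(U + (-8 + 132)) = -5*(259 + U)/(U + 124) = -5*(259 + U)/(124 + U))
-O(237) = -5*(-259 - 1*237)/(124 + 237) = -5*(-259 - 237)/361 = -5*(-496)/361 = -1*(-2480/361) = 2480/361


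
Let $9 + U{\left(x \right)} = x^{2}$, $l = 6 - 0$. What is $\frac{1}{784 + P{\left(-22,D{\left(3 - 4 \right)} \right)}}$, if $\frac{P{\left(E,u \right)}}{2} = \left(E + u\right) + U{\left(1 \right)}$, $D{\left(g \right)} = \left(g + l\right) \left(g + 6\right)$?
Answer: $\frac{1}{774} \approx 0.001292$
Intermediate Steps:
$l = 6$ ($l = 6 + 0 = 6$)
$D{\left(g \right)} = \left(6 + g\right)^{2}$ ($D{\left(g \right)} = \left(g + 6\right) \left(g + 6\right) = \left(6 + g\right) \left(6 + g\right) = \left(6 + g\right)^{2}$)
$U{\left(x \right)} = -9 + x^{2}$
$P{\left(E,u \right)} = -16 + 2 E + 2 u$ ($P{\left(E,u \right)} = 2 \left(\left(E + u\right) - \left(9 - 1^{2}\right)\right) = 2 \left(\left(E + u\right) + \left(-9 + 1\right)\right) = 2 \left(\left(E + u\right) - 8\right) = 2 \left(-8 + E + u\right) = -16 + 2 E + 2 u$)
$\frac{1}{784 + P{\left(-22,D{\left(3 - 4 \right)} \right)}} = \frac{1}{784 + \left(-16 + 2 \left(-22\right) + 2 \left(36 + \left(3 - 4\right)^{2} + 12 \left(3 - 4\right)\right)\right)} = \frac{1}{784 - \left(60 - 2 \left(36 + \left(3 - 4\right)^{2} + 12 \left(3 - 4\right)\right)\right)} = \frac{1}{784 - \left(60 - 2 \left(36 + \left(-1\right)^{2} + 12 \left(-1\right)\right)\right)} = \frac{1}{784 - \left(60 - 2 \left(36 + 1 - 12\right)\right)} = \frac{1}{784 - 10} = \frac{1}{774}$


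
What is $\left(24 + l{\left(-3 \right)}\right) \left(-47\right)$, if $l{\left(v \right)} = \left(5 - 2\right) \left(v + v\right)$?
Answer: $-282$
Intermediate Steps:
$l{\left(v \right)} = 6 v$ ($l{\left(v \right)} = 3 \cdot 2 v = 6 v$)
$\left(24 + l{\left(-3 \right)}\right) \left(-47\right) = \left(24 + 6 \left(-3\right)\right) \left(-47\right) = \left(24 - 18\right) \left(-47\right) = 6 \left(-47\right) = -282$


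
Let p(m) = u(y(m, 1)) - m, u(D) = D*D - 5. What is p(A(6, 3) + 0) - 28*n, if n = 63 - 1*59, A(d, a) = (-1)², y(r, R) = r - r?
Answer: -118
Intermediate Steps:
y(r, R) = 0
A(d, a) = 1
n = 4 (n = 63 - 59 = 4)
u(D) = -5 + D² (u(D) = D² - 5 = -5 + D²)
p(m) = -5 - m (p(m) = (-5 + 0²) - m = (-5 + 0) - m = -5 - m)
p(A(6, 3) + 0) - 28*n = (-5 - (1 + 0)) - 28*4 = (-5 - 1*1) - 112 = (-5 - 1) - 112 = -6 - 112 = -118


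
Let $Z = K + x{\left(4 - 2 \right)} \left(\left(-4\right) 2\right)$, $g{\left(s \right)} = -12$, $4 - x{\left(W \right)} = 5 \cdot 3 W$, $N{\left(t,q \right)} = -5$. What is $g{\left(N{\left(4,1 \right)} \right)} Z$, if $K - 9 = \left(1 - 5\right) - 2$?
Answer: $-2532$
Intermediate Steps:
$x{\left(W \right)} = 4 - 15 W$ ($x{\left(W \right)} = 4 - 5 \cdot 3 W = 4 - 15 W$)
$K = 3$ ($K = 9 + \left(\left(1 - 5\right) - 2\right) = 9 - 6 = 3$)
$Z = 211$ ($Z = 3 + \left(4 - 15 \left(4 - 2\right)\right) \left(\left(-4\right) 2\right) = 3 + \left(4 - 15 \left(4 - 2\right)\right) \left(-8\right) = 3 + \left(4 - 30\right) \left(-8\right) = 3 - -208 = 3 + 208 = 211$)
$g{\left(N{\left(4,1 \right)} \right)} Z = \left(-12\right) 211 = -2532$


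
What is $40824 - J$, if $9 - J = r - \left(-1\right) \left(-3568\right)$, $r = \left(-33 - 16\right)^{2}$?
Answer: $39648$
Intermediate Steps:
$r = 2401$ ($r = \left(-33 - 16\right)^{2} = \left(-49\right)^{2} = 2401$)
$J = 1176$ ($J = 9 - \left(2401 - \left(-1\right) \left(-3568\right)\right) = 9 - \left(2401 - 3568\right) = 9 - -1167 = 9 + 1167 = 1176$)
$40824 - J = 40824 - 1176 = 39648$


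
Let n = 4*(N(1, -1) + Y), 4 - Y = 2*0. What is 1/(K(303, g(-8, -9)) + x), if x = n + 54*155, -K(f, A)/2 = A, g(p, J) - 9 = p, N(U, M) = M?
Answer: 1/8380 ≈ 0.00011933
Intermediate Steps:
Y = 4 (Y = 4 - 2*0 = 4 - 1*0 = 4 + 0 = 4)
g(p, J) = 9 + p
K(f, A) = -2*A
n = 12 (n = 4*(-1 + 4) = 4*3 = 12)
x = 8382 (x = 12 + 54*155 = 12 + 8370 = 8382)
1/(K(303, g(-8, -9)) + x) = 1/(-2*(9 - 8) + 8382) = 1/(-2*1 + 8382) = 1/(-2 + 8382) = 1/8380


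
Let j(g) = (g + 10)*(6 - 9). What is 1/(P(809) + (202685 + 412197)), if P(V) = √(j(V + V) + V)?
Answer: 614882/378079877999 - 5*I*√163/378079877999 ≈ 1.6263e-6 - 1.6884e-10*I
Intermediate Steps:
j(g) = -30 - 3*g (j(g) = (10 + g)*(-3) = -30 - 3*g)
P(V) = √(-30 - 5*V) (P(V) = √((-30 - 3*(V + V)) + V) = √((-30 - 6*V) + V) = √(-30 - 5*V))
1/(P(809) + (202685 + 412197)) = 1/(√(-30 - 5*809) + (202685 + 412197)) = 1/(√(-30 - 4045) + 614882) = 1/(√(-4075) + 614882) = 1/(5*I*√163 + 614882) = 1/(614882 + 5*I*√163)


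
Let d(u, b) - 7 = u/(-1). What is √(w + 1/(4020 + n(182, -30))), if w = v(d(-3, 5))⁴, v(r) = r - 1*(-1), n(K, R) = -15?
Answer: √26093556670/1335 ≈ 121.00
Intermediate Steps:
d(u, b) = 7 - u (d(u, b) = 7 + u/(-1) = 7 + u*(-1) = 7 - u)
v(r) = 1 + r (v(r) = r + 1 = 1 + r)
w = 14641 (w = (1 + (7 - 1*(-3)))⁴ = (1 + (7 + 3))⁴ = (1 + 10)⁴ = 11⁴ = 14641)
√(w + 1/(4020 + n(182, -30))) = √(14641 + 1/(4020 - 15)) = √(14641 + 1/4005) = √(58637206/4005) = √26093556670/1335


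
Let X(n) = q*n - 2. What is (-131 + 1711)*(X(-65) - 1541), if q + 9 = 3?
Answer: -1821740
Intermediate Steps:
q = -6 (q = -9 + 3 = -6)
X(n) = -2 - 6*n (X(n) = -6*n - 2 = -2 - 6*n)
(-131 + 1711)*(X(-65) - 1541) = (-131 + 1711)*((-2 - 6*(-65)) - 1541) = 1580*((-2 + 390) - 1541) = 1580*(388 - 1541) = 1580*(-1153) = -1821740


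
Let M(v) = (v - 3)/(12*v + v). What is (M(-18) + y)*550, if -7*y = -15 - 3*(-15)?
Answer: -630025/273 ≈ -2307.8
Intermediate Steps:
y = -30/7 (y = -(-15 - 3*(-15))/7 = -(-15 + 45)/7 = -⅐*30 = -30/7 ≈ -4.2857)
M(v) = (-3 + v)/(13*v) (M(v) = (-3 + v)/((13*v)) = (-3 + v)*(1/(13*v)) = (-3 + v)/(13*v))
(M(-18) + y)*550 = ((1/13)*(-3 - 18)/(-18) - 30/7)*550 = ((1/13)*(-1/18)*(-21) - 30/7)*550 = (7/78 - 30/7)*550 = -2291/546*550 = -630025/273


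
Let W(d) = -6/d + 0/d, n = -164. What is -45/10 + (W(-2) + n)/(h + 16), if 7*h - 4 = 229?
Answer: -233/30 ≈ -7.7667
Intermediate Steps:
h = 233/7 (h = 4/7 + (⅐)*229 = 4/7 + 229/7 = 233/7 ≈ 33.286)
W(d) = -6/d (W(d) = -6/d + 0 = -6/d)
-45/10 + (W(-2) + n)/(h + 16) = -45/10 + (-6/(-2) - 164)/(233/7 + 16) = -45*⅒ + (-6*(-½) - 164)/(345/7) = -9/2 + (3 - 164)*(7/345) = -9/2 - 161*7/345 = -9/2 - 49/15 = -233/30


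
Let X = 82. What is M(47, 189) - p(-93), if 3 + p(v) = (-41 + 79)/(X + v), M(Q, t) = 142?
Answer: 1633/11 ≈ 148.45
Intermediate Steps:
p(v) = -3 + 38/(82 + v) (p(v) = -3 + (-41 + 79)/(82 + v) = -3 + 38/(82 + v))
M(47, 189) - p(-93) = 142 - (-208 - 3*(-93))/(82 - 93) = 142 - (-208 + 279)/(-11) = 142 - (-1)*71/11 = 142 - 1*(-71/11) = 142 + 71/11 = 1633/11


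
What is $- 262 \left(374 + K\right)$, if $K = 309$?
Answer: $-178946$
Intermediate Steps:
$- 262 \left(374 + K\right) = - 262 \left(374 + 309\right) = \left(-262\right) 683 = -178946$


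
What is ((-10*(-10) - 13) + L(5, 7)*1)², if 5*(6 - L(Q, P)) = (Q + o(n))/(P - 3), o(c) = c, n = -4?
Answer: 3455881/400 ≈ 8639.7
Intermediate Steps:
L(Q, P) = 6 - (-4 + Q)/(5*(-3 + P)) (L(Q, P) = 6 - (Q - 4)/(5*(P - 3)) = 6 - (-4 + Q)/(5*(-3 + P)))
((-10*(-10) - 13) + L(5, 7)*1)² = ((-10*(-10) - 13) + ((-86 - 1*5 + 30*7)/(5*(-3 + 7)))*1)² = ((100 - 13) + ((⅕)*(-86 - 5 + 210)/4)*1)² = (87 + ((⅕)*(¼)*119)*1)² = (87 + (119/20)*1)² = (87 + 119/20)² = (1859/20)² = 3455881/400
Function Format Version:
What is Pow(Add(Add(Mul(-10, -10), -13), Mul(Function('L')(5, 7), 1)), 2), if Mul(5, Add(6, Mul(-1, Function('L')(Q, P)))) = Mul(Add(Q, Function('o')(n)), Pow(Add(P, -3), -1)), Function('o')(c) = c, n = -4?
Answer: Rational(3455881, 400) ≈ 8639.7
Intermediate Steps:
Function('L')(Q, P) = Add(6, Mul(Rational(-1, 5), Pow(Add(-3, P), -1), Add(-4, Q))) (Function('L')(Q, P) = Add(6, Mul(Rational(-1, 5), Mul(Add(Q, -4), Pow(Add(P, -3), -1)))) = Add(6, Mul(Rational(-1, 5), Mul(Add(-4, Q), Pow(Add(-3, P), -1)))) = Add(6, Mul(Rational(-1, 5), Mul(Pow(Add(-3, P), -1), Add(-4, Q)))) = Add(6, Mul(Rational(-1, 5), Pow(Add(-3, P), -1), Add(-4, Q))))
Pow(Add(Add(Mul(-10, -10), -13), Mul(Function('L')(5, 7), 1)), 2) = Pow(Add(Add(Mul(-10, -10), -13), Mul(Mul(Rational(1, 5), Pow(Add(-3, 7), -1), Add(-86, Mul(-1, 5), Mul(30, 7))), 1)), 2) = Pow(Add(Add(100, -13), Mul(Mul(Rational(1, 5), Pow(4, -1), Add(-86, -5, 210)), 1)), 2) = Pow(Add(87, Mul(Mul(Rational(1, 5), Rational(1, 4), 119), 1)), 2) = Pow(Add(87, Mul(Rational(119, 20), 1)), 2) = Pow(Add(87, Rational(119, 20)), 2) = Pow(Rational(1859, 20), 2) = Rational(3455881, 400)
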